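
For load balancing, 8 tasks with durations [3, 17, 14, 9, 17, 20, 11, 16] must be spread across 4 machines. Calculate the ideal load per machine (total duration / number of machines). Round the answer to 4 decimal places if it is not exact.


Total processing time = 3 + 17 + 14 + 9 + 17 + 20 + 11 + 16 = 107
Number of machines = 4
Ideal balanced load = 107 / 4 = 26.75

26.75


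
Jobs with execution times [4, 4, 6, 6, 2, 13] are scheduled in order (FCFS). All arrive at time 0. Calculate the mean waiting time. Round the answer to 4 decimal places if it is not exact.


FCFS order (as given): [4, 4, 6, 6, 2, 13]
Waiting times:
  Job 1: wait = 0
  Job 2: wait = 4
  Job 3: wait = 8
  Job 4: wait = 14
  Job 5: wait = 20
  Job 6: wait = 22
Sum of waiting times = 68
Average waiting time = 68/6 = 11.3333

11.3333


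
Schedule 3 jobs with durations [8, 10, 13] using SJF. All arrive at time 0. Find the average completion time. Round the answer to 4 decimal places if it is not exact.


SJF order (ascending): [8, 10, 13]
Completion times:
  Job 1: burst=8, C=8
  Job 2: burst=10, C=18
  Job 3: burst=13, C=31
Average completion = 57/3 = 19.0

19.0


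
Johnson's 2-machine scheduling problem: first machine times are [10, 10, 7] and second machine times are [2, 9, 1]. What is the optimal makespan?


Apply Johnson's rule:
  Group 1 (a <= b): []
  Group 2 (a > b): [(2, 10, 9), (1, 10, 2), (3, 7, 1)]
Optimal job order: [2, 1, 3]
Schedule:
  Job 2: M1 done at 10, M2 done at 19
  Job 1: M1 done at 20, M2 done at 22
  Job 3: M1 done at 27, M2 done at 28
Makespan = 28

28


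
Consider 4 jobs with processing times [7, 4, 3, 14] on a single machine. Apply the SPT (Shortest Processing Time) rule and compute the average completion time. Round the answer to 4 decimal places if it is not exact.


Sort jobs by processing time (SPT order): [3, 4, 7, 14]
Compute completion times sequentially:
  Job 1: processing = 3, completes at 3
  Job 2: processing = 4, completes at 7
  Job 3: processing = 7, completes at 14
  Job 4: processing = 14, completes at 28
Sum of completion times = 52
Average completion time = 52/4 = 13.0

13.0


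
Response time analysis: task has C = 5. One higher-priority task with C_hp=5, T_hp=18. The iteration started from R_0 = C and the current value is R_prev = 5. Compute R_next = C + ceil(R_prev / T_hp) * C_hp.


R_next = C + ceil(R_prev / T_hp) * C_hp
ceil(5 / 18) = ceil(0.2778) = 1
Interference = 1 * 5 = 5
R_next = 5 + 5 = 10

10


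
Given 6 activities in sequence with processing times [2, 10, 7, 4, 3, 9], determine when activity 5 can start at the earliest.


Activity 5 starts after activities 1 through 4 complete.
Predecessor durations: [2, 10, 7, 4]
ES = 2 + 10 + 7 + 4 = 23

23


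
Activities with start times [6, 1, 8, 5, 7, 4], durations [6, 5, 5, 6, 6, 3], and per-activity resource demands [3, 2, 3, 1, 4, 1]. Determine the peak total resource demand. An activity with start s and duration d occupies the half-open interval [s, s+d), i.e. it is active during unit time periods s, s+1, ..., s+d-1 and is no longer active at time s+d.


Each activity i is active on [start_i, start_i + duration_i).
Compute total resource usage per time slot:
  t=0: active resources = [], total = 0
  t=1: active resources = [2], total = 2
  t=2: active resources = [2], total = 2
  t=3: active resources = [2], total = 2
  t=4: active resources = [2, 1], total = 3
  t=5: active resources = [2, 1, 1], total = 4
  t=6: active resources = [3, 1, 1], total = 5
  t=7: active resources = [3, 1, 4], total = 8
  t=8: active resources = [3, 3, 1, 4], total = 11
  t=9: active resources = [3, 3, 1, 4], total = 11
  t=10: active resources = [3, 3, 1, 4], total = 11
  t=11: active resources = [3, 3, 4], total = 10
  t=12: active resources = [3, 4], total = 7
Peak resource demand = 11

11


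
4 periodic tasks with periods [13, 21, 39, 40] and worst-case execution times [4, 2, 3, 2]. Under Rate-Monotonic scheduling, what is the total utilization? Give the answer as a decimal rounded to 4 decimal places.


Compute individual utilizations (exact fractions):
  Task 1: C/T = 4/13 (approx. 0.3077)
  Task 2: C/T = 2/21 (approx. 0.0952)
  Task 3: C/T = 3/39 = 1/13 (approx. 0.0769)
  Task 4: C/T = 2/40 = 1/20 (approx. 0.05)
Total utilization U = 4/13 + 2/21 + 1/13 + 1/20 = 2893/5460
Rounded to 4 decimal places: U = 0.5299
RM (Liu & Layland) bound for 4 tasks = 0.756828; compare with U = 2893/5460 (approx. 0.529853)
U <= bound, so schedulable by RM sufficient condition.

0.5299


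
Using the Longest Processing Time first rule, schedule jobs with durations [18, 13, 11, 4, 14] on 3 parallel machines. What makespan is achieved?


Sort jobs in decreasing order (LPT): [18, 14, 13, 11, 4]
Assign each job to the least loaded machine:
  Machine 1: jobs [18], load = 18
  Machine 2: jobs [14, 4], load = 18
  Machine 3: jobs [13, 11], load = 24
Makespan = max load = 24

24


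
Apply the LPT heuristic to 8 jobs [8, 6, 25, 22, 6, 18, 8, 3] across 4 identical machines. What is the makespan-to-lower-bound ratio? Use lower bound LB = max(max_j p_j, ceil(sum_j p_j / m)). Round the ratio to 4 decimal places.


LPT order: [25, 22, 18, 8, 8, 6, 6, 3]
Machine loads after assignment: [25, 25, 24, 22]
LPT makespan = 25
Lower bound = max(max_job, ceil(total/4)) = max(25, 24) = 25
Ratio = 25 / 25 = 1.0

1.0


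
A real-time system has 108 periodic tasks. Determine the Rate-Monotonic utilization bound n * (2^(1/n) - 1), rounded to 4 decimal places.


Compute 2^(1/108) = 1.0064386691
Subtract 1: 1.0064386691 - 1 = 0.0064386691
Multiply by n: 108 * 0.0064386691 = 0.6953762628
Round to 4 dp: 0.6954

0.6954


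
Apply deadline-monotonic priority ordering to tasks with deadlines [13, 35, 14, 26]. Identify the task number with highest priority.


Sort tasks by relative deadline (ascending):
  Task 1: deadline = 13
  Task 3: deadline = 14
  Task 4: deadline = 26
  Task 2: deadline = 35
Priority order (highest first): [1, 3, 4, 2]
Highest priority task = 1

1


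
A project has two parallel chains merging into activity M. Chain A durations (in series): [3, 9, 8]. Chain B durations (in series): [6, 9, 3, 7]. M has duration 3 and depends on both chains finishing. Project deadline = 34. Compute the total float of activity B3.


Forward pass: ES(B3) = sum of predecessors on chain B = 15
EF = ES + duration = 15 + 3 = 18
Backward pass: LF(M) = deadline = 34; LS(M) = 34 - 3 = 31
LF(B3) = LS(M) - sum(successors on chain B) = 31 - 7 = 24
LS = LF - duration = 24 - 3 = 21
Total float = LS - ES = 21 - 15 = 6

6


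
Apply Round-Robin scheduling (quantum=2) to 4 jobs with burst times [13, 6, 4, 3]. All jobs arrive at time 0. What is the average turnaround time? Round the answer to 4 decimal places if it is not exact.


Time quantum = 2
Execution trace:
  J1 runs 2 units, time = 2
  J2 runs 2 units, time = 4
  J3 runs 2 units, time = 6
  J4 runs 2 units, time = 8
  J1 runs 2 units, time = 10
  J2 runs 2 units, time = 12
  J3 runs 2 units, time = 14
  J4 runs 1 units, time = 15
  J1 runs 2 units, time = 17
  J2 runs 2 units, time = 19
  J1 runs 2 units, time = 21
  J1 runs 2 units, time = 23
  J1 runs 2 units, time = 25
  J1 runs 1 units, time = 26
Finish times: [26, 19, 14, 15]
Average turnaround = 74/4 = 18.5

18.5


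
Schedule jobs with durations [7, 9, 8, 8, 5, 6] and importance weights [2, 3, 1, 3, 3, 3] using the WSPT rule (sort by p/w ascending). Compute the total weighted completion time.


Compute p/w ratios and sort ascending (WSPT): [(5, 3), (6, 3), (8, 3), (9, 3), (7, 2), (8, 1)]
Compute weighted completion times:
  Job (p=5,w=3): C=5, w*C=3*5=15
  Job (p=6,w=3): C=11, w*C=3*11=33
  Job (p=8,w=3): C=19, w*C=3*19=57
  Job (p=9,w=3): C=28, w*C=3*28=84
  Job (p=7,w=2): C=35, w*C=2*35=70
  Job (p=8,w=1): C=43, w*C=1*43=43
Total weighted completion time = 302

302


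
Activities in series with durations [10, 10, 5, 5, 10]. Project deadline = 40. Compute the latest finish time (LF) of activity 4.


LF(activity 4) = deadline - sum of successor durations
Successors: activities 5 through 5 with durations [10]
Sum of successor durations = 10
LF = 40 - 10 = 30

30


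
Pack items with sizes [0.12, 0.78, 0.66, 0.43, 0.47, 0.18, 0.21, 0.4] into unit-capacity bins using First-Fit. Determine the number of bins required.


Place items sequentially using First-Fit:
  Item 0.12 -> new Bin 1
  Item 0.78 -> Bin 1 (now 0.9)
  Item 0.66 -> new Bin 2
  Item 0.43 -> new Bin 3
  Item 0.47 -> Bin 3 (now 0.9)
  Item 0.18 -> Bin 2 (now 0.84)
  Item 0.21 -> new Bin 4
  Item 0.4 -> Bin 4 (now 0.61)
Total bins used = 4

4


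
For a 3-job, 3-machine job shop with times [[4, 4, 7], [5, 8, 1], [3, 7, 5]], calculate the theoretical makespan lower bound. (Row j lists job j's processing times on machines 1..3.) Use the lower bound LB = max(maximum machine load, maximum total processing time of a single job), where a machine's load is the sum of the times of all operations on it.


Machine loads:
  Machine 1: 4 + 5 + 3 = 12
  Machine 2: 4 + 8 + 7 = 19
  Machine 3: 7 + 1 + 5 = 13
Max machine load = 19
Job totals:
  Job 1: 15
  Job 2: 14
  Job 3: 15
Max job total = 15
Lower bound = max(19, 15) = 19

19


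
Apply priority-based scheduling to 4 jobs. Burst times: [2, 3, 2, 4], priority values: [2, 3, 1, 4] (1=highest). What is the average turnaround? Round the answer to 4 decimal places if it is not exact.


Sort by priority (ascending = highest first):
Order: [(1, 2), (2, 2), (3, 3), (4, 4)]
Completion times:
  Priority 1, burst=2, C=2
  Priority 2, burst=2, C=4
  Priority 3, burst=3, C=7
  Priority 4, burst=4, C=11
Average turnaround = 24/4 = 6.0

6.0


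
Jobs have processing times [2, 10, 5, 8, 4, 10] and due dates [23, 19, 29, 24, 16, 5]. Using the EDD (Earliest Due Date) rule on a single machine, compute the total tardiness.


Sort by due date (EDD order): [(10, 5), (4, 16), (10, 19), (2, 23), (8, 24), (5, 29)]
Compute completion times and tardiness:
  Job 1: p=10, d=5, C=10, tardiness=max(0,10-5)=5
  Job 2: p=4, d=16, C=14, tardiness=max(0,14-16)=0
  Job 3: p=10, d=19, C=24, tardiness=max(0,24-19)=5
  Job 4: p=2, d=23, C=26, tardiness=max(0,26-23)=3
  Job 5: p=8, d=24, C=34, tardiness=max(0,34-24)=10
  Job 6: p=5, d=29, C=39, tardiness=max(0,39-29)=10
Total tardiness = 33

33


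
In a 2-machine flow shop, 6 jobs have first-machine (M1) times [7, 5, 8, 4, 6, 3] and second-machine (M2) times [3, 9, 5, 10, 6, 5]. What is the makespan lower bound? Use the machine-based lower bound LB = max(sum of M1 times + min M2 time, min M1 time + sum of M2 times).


LB1 = sum(M1 times) + min(M2 times) = 33 + 3 = 36
LB2 = min(M1 times) + sum(M2 times) = 3 + 38 = 41
Lower bound = max(LB1, LB2) = max(36, 41) = 41

41


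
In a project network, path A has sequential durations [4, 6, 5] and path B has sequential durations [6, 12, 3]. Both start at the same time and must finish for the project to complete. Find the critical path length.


Path A total = 4 + 6 + 5 = 15
Path B total = 6 + 12 + 3 = 21
Critical path = longest path = max(15, 21) = 21

21


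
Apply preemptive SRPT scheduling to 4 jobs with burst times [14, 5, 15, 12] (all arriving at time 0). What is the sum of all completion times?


Since all jobs arrive at t=0, SRPT equals SPT ordering.
SPT order: [5, 12, 14, 15]
Completion times:
  Job 1: p=5, C=5
  Job 2: p=12, C=17
  Job 3: p=14, C=31
  Job 4: p=15, C=46
Total completion time = 5 + 17 + 31 + 46 = 99

99


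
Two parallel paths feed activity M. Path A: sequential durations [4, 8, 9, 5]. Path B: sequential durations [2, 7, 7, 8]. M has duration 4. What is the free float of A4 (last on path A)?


ES(A4) = sum of predecessors on chain A = 21
EF(A4) = ES + duration = 21 + 5 = 26
Successor of A4 is M. ES(M) = max(sum(A), sum(B)) = max(26, 24) = 26
Free float = ES(successor) - EF(current) = 26 - 26 = 0

0


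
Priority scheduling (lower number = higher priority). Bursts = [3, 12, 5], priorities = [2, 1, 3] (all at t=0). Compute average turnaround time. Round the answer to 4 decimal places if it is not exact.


Sort by priority (ascending = highest first):
Order: [(1, 12), (2, 3), (3, 5)]
Completion times:
  Priority 1, burst=12, C=12
  Priority 2, burst=3, C=15
  Priority 3, burst=5, C=20
Average turnaround = 47/3 = 15.6667

15.6667


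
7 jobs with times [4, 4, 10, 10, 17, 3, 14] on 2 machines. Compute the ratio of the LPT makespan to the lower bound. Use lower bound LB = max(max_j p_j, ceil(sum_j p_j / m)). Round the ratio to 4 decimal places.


LPT order: [17, 14, 10, 10, 4, 4, 3]
Machine loads after assignment: [31, 31]
LPT makespan = 31
Lower bound = max(max_job, ceil(total/2)) = max(17, 31) = 31
Ratio = 31 / 31 = 1.0

1.0


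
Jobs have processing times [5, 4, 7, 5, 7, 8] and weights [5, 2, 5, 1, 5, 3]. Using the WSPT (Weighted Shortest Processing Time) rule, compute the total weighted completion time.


Compute p/w ratios and sort ascending (WSPT): [(5, 5), (7, 5), (7, 5), (4, 2), (8, 3), (5, 1)]
Compute weighted completion times:
  Job (p=5,w=5): C=5, w*C=5*5=25
  Job (p=7,w=5): C=12, w*C=5*12=60
  Job (p=7,w=5): C=19, w*C=5*19=95
  Job (p=4,w=2): C=23, w*C=2*23=46
  Job (p=8,w=3): C=31, w*C=3*31=93
  Job (p=5,w=1): C=36, w*C=1*36=36
Total weighted completion time = 355

355


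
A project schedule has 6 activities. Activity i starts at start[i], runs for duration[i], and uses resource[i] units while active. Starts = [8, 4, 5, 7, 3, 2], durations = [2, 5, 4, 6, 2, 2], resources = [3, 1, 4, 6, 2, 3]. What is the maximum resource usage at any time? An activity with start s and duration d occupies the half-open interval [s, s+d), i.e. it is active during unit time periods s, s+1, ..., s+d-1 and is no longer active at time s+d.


Each activity i is active on [start_i, start_i + duration_i).
Compute total resource usage per time slot:
  t=0: active resources = [], total = 0
  t=1: active resources = [], total = 0
  t=2: active resources = [3], total = 3
  t=3: active resources = [2, 3], total = 5
  t=4: active resources = [1, 2], total = 3
  t=5: active resources = [1, 4], total = 5
  t=6: active resources = [1, 4], total = 5
  t=7: active resources = [1, 4, 6], total = 11
  t=8: active resources = [3, 1, 4, 6], total = 14
  t=9: active resources = [3, 6], total = 9
  t=10: active resources = [6], total = 6
  t=11: active resources = [6], total = 6
  t=12: active resources = [6], total = 6
Peak resource demand = 14

14


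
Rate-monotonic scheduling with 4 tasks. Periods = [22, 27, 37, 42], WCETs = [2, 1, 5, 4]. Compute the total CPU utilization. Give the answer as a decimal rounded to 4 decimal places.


Compute individual utilizations (exact fractions):
  Task 1: C/T = 2/22 = 1/11 (approx. 0.0909)
  Task 2: C/T = 1/27 (approx. 0.037)
  Task 3: C/T = 5/37 (approx. 0.1351)
  Task 4: C/T = 4/42 = 2/21 (approx. 0.0952)
Total utilization U = 1/11 + 1/27 + 5/37 + 2/21 = 27563/76923
Rounded to 4 decimal places: U = 0.3583
RM (Liu & Layland) bound for 4 tasks = 0.756828; compare with U = 27563/76923 (approx. 0.358319)
U <= bound, so schedulable by RM sufficient condition.

0.3583


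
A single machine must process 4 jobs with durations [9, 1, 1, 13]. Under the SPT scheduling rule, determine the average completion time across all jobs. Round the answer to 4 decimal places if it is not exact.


Sort jobs by processing time (SPT order): [1, 1, 9, 13]
Compute completion times sequentially:
  Job 1: processing = 1, completes at 1
  Job 2: processing = 1, completes at 2
  Job 3: processing = 9, completes at 11
  Job 4: processing = 13, completes at 24
Sum of completion times = 38
Average completion time = 38/4 = 9.5

9.5


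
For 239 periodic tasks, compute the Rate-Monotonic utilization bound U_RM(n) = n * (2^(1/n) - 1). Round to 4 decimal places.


Compute 2^(1/239) = 1.0029044070
Subtract 1: 1.0029044070 - 1 = 0.0029044070
Multiply by n: 239 * 0.0029044070 = 0.6941532730
Round to 4 dp: 0.6942

0.6942


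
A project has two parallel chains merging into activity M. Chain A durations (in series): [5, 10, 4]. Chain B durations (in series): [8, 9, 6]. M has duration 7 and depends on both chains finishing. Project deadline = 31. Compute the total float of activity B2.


Forward pass: ES(B2) = sum of predecessors on chain B = 8
EF = ES + duration = 8 + 9 = 17
Backward pass: LF(M) = deadline = 31; LS(M) = 31 - 7 = 24
LF(B2) = LS(M) - sum(successors on chain B) = 24 - 6 = 18
LS = LF - duration = 18 - 9 = 9
Total float = LS - ES = 9 - 8 = 1

1


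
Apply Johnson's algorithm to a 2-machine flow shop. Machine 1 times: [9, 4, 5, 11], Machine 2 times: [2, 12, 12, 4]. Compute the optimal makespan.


Apply Johnson's rule:
  Group 1 (a <= b): [(2, 4, 12), (3, 5, 12)]
  Group 2 (a > b): [(4, 11, 4), (1, 9, 2)]
Optimal job order: [2, 3, 4, 1]
Schedule:
  Job 2: M1 done at 4, M2 done at 16
  Job 3: M1 done at 9, M2 done at 28
  Job 4: M1 done at 20, M2 done at 32
  Job 1: M1 done at 29, M2 done at 34
Makespan = 34

34


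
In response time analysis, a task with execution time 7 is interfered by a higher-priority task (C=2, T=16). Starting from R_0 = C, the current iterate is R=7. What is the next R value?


R_next = C + ceil(R_prev / T_hp) * C_hp
ceil(7 / 16) = ceil(0.4375) = 1
Interference = 1 * 2 = 2
R_next = 7 + 2 = 9

9


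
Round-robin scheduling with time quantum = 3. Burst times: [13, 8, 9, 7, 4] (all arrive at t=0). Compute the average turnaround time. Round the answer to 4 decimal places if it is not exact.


Time quantum = 3
Execution trace:
  J1 runs 3 units, time = 3
  J2 runs 3 units, time = 6
  J3 runs 3 units, time = 9
  J4 runs 3 units, time = 12
  J5 runs 3 units, time = 15
  J1 runs 3 units, time = 18
  J2 runs 3 units, time = 21
  J3 runs 3 units, time = 24
  J4 runs 3 units, time = 27
  J5 runs 1 units, time = 28
  J1 runs 3 units, time = 31
  J2 runs 2 units, time = 33
  J3 runs 3 units, time = 36
  J4 runs 1 units, time = 37
  J1 runs 3 units, time = 40
  J1 runs 1 units, time = 41
Finish times: [41, 33, 36, 37, 28]
Average turnaround = 175/5 = 35.0

35.0


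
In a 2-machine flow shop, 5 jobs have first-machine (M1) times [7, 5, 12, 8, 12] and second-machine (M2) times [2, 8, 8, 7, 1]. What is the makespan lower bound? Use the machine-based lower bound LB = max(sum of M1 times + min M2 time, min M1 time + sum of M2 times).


LB1 = sum(M1 times) + min(M2 times) = 44 + 1 = 45
LB2 = min(M1 times) + sum(M2 times) = 5 + 26 = 31
Lower bound = max(LB1, LB2) = max(45, 31) = 45

45


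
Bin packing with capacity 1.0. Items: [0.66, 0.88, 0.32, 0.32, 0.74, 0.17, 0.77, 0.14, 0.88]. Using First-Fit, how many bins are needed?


Place items sequentially using First-Fit:
  Item 0.66 -> new Bin 1
  Item 0.88 -> new Bin 2
  Item 0.32 -> Bin 1 (now 0.98)
  Item 0.32 -> new Bin 3
  Item 0.74 -> new Bin 4
  Item 0.17 -> Bin 3 (now 0.49)
  Item 0.77 -> new Bin 5
  Item 0.14 -> Bin 3 (now 0.63)
  Item 0.88 -> new Bin 6
Total bins used = 6

6


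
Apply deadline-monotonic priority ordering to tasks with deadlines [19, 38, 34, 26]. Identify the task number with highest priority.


Sort tasks by relative deadline (ascending):
  Task 1: deadline = 19
  Task 4: deadline = 26
  Task 3: deadline = 34
  Task 2: deadline = 38
Priority order (highest first): [1, 4, 3, 2]
Highest priority task = 1

1


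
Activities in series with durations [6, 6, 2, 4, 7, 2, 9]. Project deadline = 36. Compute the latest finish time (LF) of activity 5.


LF(activity 5) = deadline - sum of successor durations
Successors: activities 6 through 7 with durations [2, 9]
Sum of successor durations = 11
LF = 36 - 11 = 25

25


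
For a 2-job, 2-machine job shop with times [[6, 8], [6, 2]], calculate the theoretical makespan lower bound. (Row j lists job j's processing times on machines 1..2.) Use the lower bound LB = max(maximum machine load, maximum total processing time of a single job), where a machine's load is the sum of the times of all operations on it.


Machine loads:
  Machine 1: 6 + 6 = 12
  Machine 2: 8 + 2 = 10
Max machine load = 12
Job totals:
  Job 1: 14
  Job 2: 8
Max job total = 14
Lower bound = max(12, 14) = 14

14


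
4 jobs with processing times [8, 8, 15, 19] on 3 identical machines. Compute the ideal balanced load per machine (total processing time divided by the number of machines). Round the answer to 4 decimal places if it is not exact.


Total processing time = 8 + 8 + 15 + 19 = 50
Number of machines = 3
Ideal balanced load = 50 / 3 = 16.6667

16.6667


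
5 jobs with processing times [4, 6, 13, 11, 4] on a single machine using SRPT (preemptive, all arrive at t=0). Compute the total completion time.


Since all jobs arrive at t=0, SRPT equals SPT ordering.
SPT order: [4, 4, 6, 11, 13]
Completion times:
  Job 1: p=4, C=4
  Job 2: p=4, C=8
  Job 3: p=6, C=14
  Job 4: p=11, C=25
  Job 5: p=13, C=38
Total completion time = 4 + 8 + 14 + 25 + 38 = 89

89


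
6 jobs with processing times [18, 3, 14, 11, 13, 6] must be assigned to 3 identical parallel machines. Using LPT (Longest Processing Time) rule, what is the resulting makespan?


Sort jobs in decreasing order (LPT): [18, 14, 13, 11, 6, 3]
Assign each job to the least loaded machine:
  Machine 1: jobs [18, 3], load = 21
  Machine 2: jobs [14, 6], load = 20
  Machine 3: jobs [13, 11], load = 24
Makespan = max load = 24

24


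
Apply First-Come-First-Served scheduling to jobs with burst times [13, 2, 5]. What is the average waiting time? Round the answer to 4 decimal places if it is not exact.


FCFS order (as given): [13, 2, 5]
Waiting times:
  Job 1: wait = 0
  Job 2: wait = 13
  Job 3: wait = 15
Sum of waiting times = 28
Average waiting time = 28/3 = 9.3333

9.3333


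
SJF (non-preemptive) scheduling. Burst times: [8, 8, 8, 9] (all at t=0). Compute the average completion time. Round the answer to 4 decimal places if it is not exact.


SJF order (ascending): [8, 8, 8, 9]
Completion times:
  Job 1: burst=8, C=8
  Job 2: burst=8, C=16
  Job 3: burst=8, C=24
  Job 4: burst=9, C=33
Average completion = 81/4 = 20.25

20.25


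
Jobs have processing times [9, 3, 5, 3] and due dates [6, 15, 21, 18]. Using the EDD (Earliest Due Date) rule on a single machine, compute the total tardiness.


Sort by due date (EDD order): [(9, 6), (3, 15), (3, 18), (5, 21)]
Compute completion times and tardiness:
  Job 1: p=9, d=6, C=9, tardiness=max(0,9-6)=3
  Job 2: p=3, d=15, C=12, tardiness=max(0,12-15)=0
  Job 3: p=3, d=18, C=15, tardiness=max(0,15-18)=0
  Job 4: p=5, d=21, C=20, tardiness=max(0,20-21)=0
Total tardiness = 3

3


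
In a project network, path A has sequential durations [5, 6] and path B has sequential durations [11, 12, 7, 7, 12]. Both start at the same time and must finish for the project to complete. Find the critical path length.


Path A total = 5 + 6 = 11
Path B total = 11 + 12 + 7 + 7 + 12 = 49
Critical path = longest path = max(11, 49) = 49

49


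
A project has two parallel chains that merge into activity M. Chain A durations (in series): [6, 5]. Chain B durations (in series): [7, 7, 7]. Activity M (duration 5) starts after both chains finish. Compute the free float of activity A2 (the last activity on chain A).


ES(A2) = sum of predecessors on chain A = 6
EF(A2) = ES + duration = 6 + 5 = 11
Successor of A2 is M. ES(M) = max(sum(A), sum(B)) = max(11, 21) = 21
Free float = ES(successor) - EF(current) = 21 - 11 = 10

10


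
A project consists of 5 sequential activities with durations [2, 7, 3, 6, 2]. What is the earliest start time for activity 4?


Activity 4 starts after activities 1 through 3 complete.
Predecessor durations: [2, 7, 3]
ES = 2 + 7 + 3 = 12

12


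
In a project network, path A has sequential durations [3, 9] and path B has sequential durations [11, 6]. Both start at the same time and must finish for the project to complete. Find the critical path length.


Path A total = 3 + 9 = 12
Path B total = 11 + 6 = 17
Critical path = longest path = max(12, 17) = 17

17


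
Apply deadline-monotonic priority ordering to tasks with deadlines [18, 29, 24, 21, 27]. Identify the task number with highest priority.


Sort tasks by relative deadline (ascending):
  Task 1: deadline = 18
  Task 4: deadline = 21
  Task 3: deadline = 24
  Task 5: deadline = 27
  Task 2: deadline = 29
Priority order (highest first): [1, 4, 3, 5, 2]
Highest priority task = 1

1


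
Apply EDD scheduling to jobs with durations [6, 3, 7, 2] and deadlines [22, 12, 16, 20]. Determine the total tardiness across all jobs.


Sort by due date (EDD order): [(3, 12), (7, 16), (2, 20), (6, 22)]
Compute completion times and tardiness:
  Job 1: p=3, d=12, C=3, tardiness=max(0,3-12)=0
  Job 2: p=7, d=16, C=10, tardiness=max(0,10-16)=0
  Job 3: p=2, d=20, C=12, tardiness=max(0,12-20)=0
  Job 4: p=6, d=22, C=18, tardiness=max(0,18-22)=0
Total tardiness = 0

0


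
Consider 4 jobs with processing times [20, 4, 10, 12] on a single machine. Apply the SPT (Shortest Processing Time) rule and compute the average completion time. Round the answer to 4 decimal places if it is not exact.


Sort jobs by processing time (SPT order): [4, 10, 12, 20]
Compute completion times sequentially:
  Job 1: processing = 4, completes at 4
  Job 2: processing = 10, completes at 14
  Job 3: processing = 12, completes at 26
  Job 4: processing = 20, completes at 46
Sum of completion times = 90
Average completion time = 90/4 = 22.5

22.5


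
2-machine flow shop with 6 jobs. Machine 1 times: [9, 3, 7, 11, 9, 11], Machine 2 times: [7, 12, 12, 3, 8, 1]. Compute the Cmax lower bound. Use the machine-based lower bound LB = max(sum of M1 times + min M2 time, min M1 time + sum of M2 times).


LB1 = sum(M1 times) + min(M2 times) = 50 + 1 = 51
LB2 = min(M1 times) + sum(M2 times) = 3 + 43 = 46
Lower bound = max(LB1, LB2) = max(51, 46) = 51

51


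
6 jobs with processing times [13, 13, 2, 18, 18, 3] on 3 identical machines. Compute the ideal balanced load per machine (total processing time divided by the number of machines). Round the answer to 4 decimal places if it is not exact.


Total processing time = 13 + 13 + 2 + 18 + 18 + 3 = 67
Number of machines = 3
Ideal balanced load = 67 / 3 = 22.3333

22.3333


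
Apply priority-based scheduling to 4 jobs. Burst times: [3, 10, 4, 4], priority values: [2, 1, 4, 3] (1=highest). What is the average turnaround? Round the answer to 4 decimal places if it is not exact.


Sort by priority (ascending = highest first):
Order: [(1, 10), (2, 3), (3, 4), (4, 4)]
Completion times:
  Priority 1, burst=10, C=10
  Priority 2, burst=3, C=13
  Priority 3, burst=4, C=17
  Priority 4, burst=4, C=21
Average turnaround = 61/4 = 15.25

15.25


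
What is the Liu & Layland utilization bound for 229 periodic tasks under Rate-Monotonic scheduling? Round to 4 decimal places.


Compute 2^(1/229) = 1.0030314291
Subtract 1: 1.0030314291 - 1 = 0.0030314291
Multiply by n: 229 * 0.0030314291 = 0.6941972639
Round to 4 dp: 0.6942

0.6942


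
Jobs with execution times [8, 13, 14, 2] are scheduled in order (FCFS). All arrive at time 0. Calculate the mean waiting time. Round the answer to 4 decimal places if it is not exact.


FCFS order (as given): [8, 13, 14, 2]
Waiting times:
  Job 1: wait = 0
  Job 2: wait = 8
  Job 3: wait = 21
  Job 4: wait = 35
Sum of waiting times = 64
Average waiting time = 64/4 = 16.0

16.0


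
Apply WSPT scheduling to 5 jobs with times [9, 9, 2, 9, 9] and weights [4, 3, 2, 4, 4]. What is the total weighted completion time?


Compute p/w ratios and sort ascending (WSPT): [(2, 2), (9, 4), (9, 4), (9, 4), (9, 3)]
Compute weighted completion times:
  Job (p=2,w=2): C=2, w*C=2*2=4
  Job (p=9,w=4): C=11, w*C=4*11=44
  Job (p=9,w=4): C=20, w*C=4*20=80
  Job (p=9,w=4): C=29, w*C=4*29=116
  Job (p=9,w=3): C=38, w*C=3*38=114
Total weighted completion time = 358

358


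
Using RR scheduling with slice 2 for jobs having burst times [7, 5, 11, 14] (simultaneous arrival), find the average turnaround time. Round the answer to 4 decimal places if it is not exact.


Time quantum = 2
Execution trace:
  J1 runs 2 units, time = 2
  J2 runs 2 units, time = 4
  J3 runs 2 units, time = 6
  J4 runs 2 units, time = 8
  J1 runs 2 units, time = 10
  J2 runs 2 units, time = 12
  J3 runs 2 units, time = 14
  J4 runs 2 units, time = 16
  J1 runs 2 units, time = 18
  J2 runs 1 units, time = 19
  J3 runs 2 units, time = 21
  J4 runs 2 units, time = 23
  J1 runs 1 units, time = 24
  J3 runs 2 units, time = 26
  J4 runs 2 units, time = 28
  J3 runs 2 units, time = 30
  J4 runs 2 units, time = 32
  J3 runs 1 units, time = 33
  J4 runs 2 units, time = 35
  J4 runs 2 units, time = 37
Finish times: [24, 19, 33, 37]
Average turnaround = 113/4 = 28.25

28.25


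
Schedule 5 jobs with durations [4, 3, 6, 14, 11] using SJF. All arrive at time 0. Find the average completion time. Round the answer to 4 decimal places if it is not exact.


SJF order (ascending): [3, 4, 6, 11, 14]
Completion times:
  Job 1: burst=3, C=3
  Job 2: burst=4, C=7
  Job 3: burst=6, C=13
  Job 4: burst=11, C=24
  Job 5: burst=14, C=38
Average completion = 85/5 = 17.0

17.0


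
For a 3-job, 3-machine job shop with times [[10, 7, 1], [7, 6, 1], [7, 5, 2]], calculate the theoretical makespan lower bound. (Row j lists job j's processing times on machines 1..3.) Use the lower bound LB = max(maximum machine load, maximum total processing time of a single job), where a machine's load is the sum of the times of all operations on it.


Machine loads:
  Machine 1: 10 + 7 + 7 = 24
  Machine 2: 7 + 6 + 5 = 18
  Machine 3: 1 + 1 + 2 = 4
Max machine load = 24
Job totals:
  Job 1: 18
  Job 2: 14
  Job 3: 14
Max job total = 18
Lower bound = max(24, 18) = 24

24


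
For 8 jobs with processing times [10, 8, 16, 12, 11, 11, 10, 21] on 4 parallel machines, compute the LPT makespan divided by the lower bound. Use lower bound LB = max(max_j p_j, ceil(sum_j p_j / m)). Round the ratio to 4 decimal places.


LPT order: [21, 16, 12, 11, 11, 10, 10, 8]
Machine loads after assignment: [29, 26, 22, 22]
LPT makespan = 29
Lower bound = max(max_job, ceil(total/4)) = max(21, 25) = 25
Ratio = 29 / 25 = 1.16

1.16


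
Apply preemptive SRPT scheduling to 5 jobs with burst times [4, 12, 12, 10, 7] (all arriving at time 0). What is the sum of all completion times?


Since all jobs arrive at t=0, SRPT equals SPT ordering.
SPT order: [4, 7, 10, 12, 12]
Completion times:
  Job 1: p=4, C=4
  Job 2: p=7, C=11
  Job 3: p=10, C=21
  Job 4: p=12, C=33
  Job 5: p=12, C=45
Total completion time = 4 + 11 + 21 + 33 + 45 = 114

114


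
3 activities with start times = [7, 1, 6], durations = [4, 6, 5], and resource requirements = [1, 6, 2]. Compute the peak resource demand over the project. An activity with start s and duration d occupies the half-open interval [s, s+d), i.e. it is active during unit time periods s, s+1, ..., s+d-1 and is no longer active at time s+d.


Each activity i is active on [start_i, start_i + duration_i).
Compute total resource usage per time slot:
  t=0: active resources = [], total = 0
  t=1: active resources = [6], total = 6
  t=2: active resources = [6], total = 6
  t=3: active resources = [6], total = 6
  t=4: active resources = [6], total = 6
  t=5: active resources = [6], total = 6
  t=6: active resources = [6, 2], total = 8
  t=7: active resources = [1, 2], total = 3
  t=8: active resources = [1, 2], total = 3
  t=9: active resources = [1, 2], total = 3
  t=10: active resources = [1, 2], total = 3
Peak resource demand = 8

8


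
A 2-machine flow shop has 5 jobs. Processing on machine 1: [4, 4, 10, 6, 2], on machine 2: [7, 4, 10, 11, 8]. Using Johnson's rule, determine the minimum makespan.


Apply Johnson's rule:
  Group 1 (a <= b): [(5, 2, 8), (1, 4, 7), (2, 4, 4), (4, 6, 11), (3, 10, 10)]
  Group 2 (a > b): []
Optimal job order: [5, 1, 2, 4, 3]
Schedule:
  Job 5: M1 done at 2, M2 done at 10
  Job 1: M1 done at 6, M2 done at 17
  Job 2: M1 done at 10, M2 done at 21
  Job 4: M1 done at 16, M2 done at 32
  Job 3: M1 done at 26, M2 done at 42
Makespan = 42

42


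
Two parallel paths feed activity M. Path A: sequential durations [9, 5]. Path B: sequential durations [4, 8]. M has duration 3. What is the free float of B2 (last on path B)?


ES(B2) = sum of predecessors on chain B = 4
EF(B2) = ES + duration = 4 + 8 = 12
Successor of B2 is M. ES(M) = max(sum(A), sum(B)) = max(14, 12) = 14
Free float = ES(successor) - EF(current) = 14 - 12 = 2

2


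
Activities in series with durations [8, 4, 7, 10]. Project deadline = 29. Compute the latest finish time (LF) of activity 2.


LF(activity 2) = deadline - sum of successor durations
Successors: activities 3 through 4 with durations [7, 10]
Sum of successor durations = 17
LF = 29 - 17 = 12

12


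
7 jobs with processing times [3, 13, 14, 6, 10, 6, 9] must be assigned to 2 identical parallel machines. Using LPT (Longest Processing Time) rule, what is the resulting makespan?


Sort jobs in decreasing order (LPT): [14, 13, 10, 9, 6, 6, 3]
Assign each job to the least loaded machine:
  Machine 1: jobs [14, 9, 6, 3], load = 32
  Machine 2: jobs [13, 10, 6], load = 29
Makespan = max load = 32

32


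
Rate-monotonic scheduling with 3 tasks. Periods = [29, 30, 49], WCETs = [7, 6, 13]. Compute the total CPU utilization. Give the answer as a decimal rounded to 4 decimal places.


Compute individual utilizations (exact fractions):
  Task 1: C/T = 7/29 (approx. 0.2414)
  Task 2: C/T = 6/30 = 1/5 (approx. 0.2)
  Task 3: C/T = 13/49 (approx. 0.2653)
Total utilization U = 7/29 + 1/5 + 13/49 = 5021/7105
Rounded to 4 decimal places: U = 0.7067
RM (Liu & Layland) bound for 3 tasks = 0.779763; compare with U = 5021/7105 (approx. 0.706685)
U <= bound, so schedulable by RM sufficient condition.

0.7067


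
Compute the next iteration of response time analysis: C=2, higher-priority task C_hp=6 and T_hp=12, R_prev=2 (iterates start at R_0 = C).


R_next = C + ceil(R_prev / T_hp) * C_hp
ceil(2 / 12) = ceil(0.1667) = 1
Interference = 1 * 6 = 6
R_next = 2 + 6 = 8

8


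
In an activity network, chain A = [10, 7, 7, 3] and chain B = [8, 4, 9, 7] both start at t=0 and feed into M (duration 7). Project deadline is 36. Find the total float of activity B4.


Forward pass: ES(B4) = sum of predecessors on chain B = 21
EF = ES + duration = 21 + 7 = 28
Backward pass: LF(M) = deadline = 36; LS(M) = 36 - 7 = 29
LF(B4) = LS(M) - sum(successors on chain B) = 29 - 0 = 29
LS = LF - duration = 29 - 7 = 22
Total float = LS - ES = 22 - 21 = 1

1


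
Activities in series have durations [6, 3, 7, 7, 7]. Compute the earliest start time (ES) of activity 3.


Activity 3 starts after activities 1 through 2 complete.
Predecessor durations: [6, 3]
ES = 6 + 3 = 9

9


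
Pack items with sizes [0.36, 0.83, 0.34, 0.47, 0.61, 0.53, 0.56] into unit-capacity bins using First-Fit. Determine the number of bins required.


Place items sequentially using First-Fit:
  Item 0.36 -> new Bin 1
  Item 0.83 -> new Bin 2
  Item 0.34 -> Bin 1 (now 0.7)
  Item 0.47 -> new Bin 3
  Item 0.61 -> new Bin 4
  Item 0.53 -> Bin 3 (now 1.0)
  Item 0.56 -> new Bin 5
Total bins used = 5

5


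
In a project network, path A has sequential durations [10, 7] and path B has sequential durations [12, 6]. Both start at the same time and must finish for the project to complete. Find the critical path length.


Path A total = 10 + 7 = 17
Path B total = 12 + 6 = 18
Critical path = longest path = max(17, 18) = 18

18


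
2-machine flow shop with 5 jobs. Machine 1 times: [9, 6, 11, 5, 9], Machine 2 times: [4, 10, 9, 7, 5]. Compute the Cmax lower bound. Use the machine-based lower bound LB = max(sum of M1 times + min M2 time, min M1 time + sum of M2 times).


LB1 = sum(M1 times) + min(M2 times) = 40 + 4 = 44
LB2 = min(M1 times) + sum(M2 times) = 5 + 35 = 40
Lower bound = max(LB1, LB2) = max(44, 40) = 44

44


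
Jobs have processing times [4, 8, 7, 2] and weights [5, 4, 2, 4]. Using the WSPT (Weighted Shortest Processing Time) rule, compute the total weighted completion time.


Compute p/w ratios and sort ascending (WSPT): [(2, 4), (4, 5), (8, 4), (7, 2)]
Compute weighted completion times:
  Job (p=2,w=4): C=2, w*C=4*2=8
  Job (p=4,w=5): C=6, w*C=5*6=30
  Job (p=8,w=4): C=14, w*C=4*14=56
  Job (p=7,w=2): C=21, w*C=2*21=42
Total weighted completion time = 136

136


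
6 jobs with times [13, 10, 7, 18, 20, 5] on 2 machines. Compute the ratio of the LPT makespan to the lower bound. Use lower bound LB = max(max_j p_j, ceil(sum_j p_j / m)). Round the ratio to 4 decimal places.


LPT order: [20, 18, 13, 10, 7, 5]
Machine loads after assignment: [37, 36]
LPT makespan = 37
Lower bound = max(max_job, ceil(total/2)) = max(20, 37) = 37
Ratio = 37 / 37 = 1.0

1.0


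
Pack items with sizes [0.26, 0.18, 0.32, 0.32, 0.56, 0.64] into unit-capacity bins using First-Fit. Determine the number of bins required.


Place items sequentially using First-Fit:
  Item 0.26 -> new Bin 1
  Item 0.18 -> Bin 1 (now 0.44)
  Item 0.32 -> Bin 1 (now 0.76)
  Item 0.32 -> new Bin 2
  Item 0.56 -> Bin 2 (now 0.88)
  Item 0.64 -> new Bin 3
Total bins used = 3

3


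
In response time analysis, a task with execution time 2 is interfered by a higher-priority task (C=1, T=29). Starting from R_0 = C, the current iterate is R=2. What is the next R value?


R_next = C + ceil(R_prev / T_hp) * C_hp
ceil(2 / 29) = ceil(0.069) = 1
Interference = 1 * 1 = 1
R_next = 2 + 1 = 3

3


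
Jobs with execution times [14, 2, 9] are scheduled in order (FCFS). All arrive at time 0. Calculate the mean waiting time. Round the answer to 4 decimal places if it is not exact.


FCFS order (as given): [14, 2, 9]
Waiting times:
  Job 1: wait = 0
  Job 2: wait = 14
  Job 3: wait = 16
Sum of waiting times = 30
Average waiting time = 30/3 = 10.0

10.0


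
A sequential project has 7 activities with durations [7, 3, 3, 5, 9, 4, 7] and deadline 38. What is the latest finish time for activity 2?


LF(activity 2) = deadline - sum of successor durations
Successors: activities 3 through 7 with durations [3, 5, 9, 4, 7]
Sum of successor durations = 28
LF = 38 - 28 = 10

10


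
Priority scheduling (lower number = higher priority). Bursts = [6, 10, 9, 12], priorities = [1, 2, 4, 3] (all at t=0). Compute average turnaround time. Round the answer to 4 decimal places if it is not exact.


Sort by priority (ascending = highest first):
Order: [(1, 6), (2, 10), (3, 12), (4, 9)]
Completion times:
  Priority 1, burst=6, C=6
  Priority 2, burst=10, C=16
  Priority 3, burst=12, C=28
  Priority 4, burst=9, C=37
Average turnaround = 87/4 = 21.75

21.75


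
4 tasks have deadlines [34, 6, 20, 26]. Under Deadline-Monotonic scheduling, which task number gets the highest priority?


Sort tasks by relative deadline (ascending):
  Task 2: deadline = 6
  Task 3: deadline = 20
  Task 4: deadline = 26
  Task 1: deadline = 34
Priority order (highest first): [2, 3, 4, 1]
Highest priority task = 2

2


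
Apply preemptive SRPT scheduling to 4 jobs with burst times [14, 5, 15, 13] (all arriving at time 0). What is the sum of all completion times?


Since all jobs arrive at t=0, SRPT equals SPT ordering.
SPT order: [5, 13, 14, 15]
Completion times:
  Job 1: p=5, C=5
  Job 2: p=13, C=18
  Job 3: p=14, C=32
  Job 4: p=15, C=47
Total completion time = 5 + 18 + 32 + 47 = 102

102


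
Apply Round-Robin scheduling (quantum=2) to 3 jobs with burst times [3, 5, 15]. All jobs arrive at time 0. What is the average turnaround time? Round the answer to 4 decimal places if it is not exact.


Time quantum = 2
Execution trace:
  J1 runs 2 units, time = 2
  J2 runs 2 units, time = 4
  J3 runs 2 units, time = 6
  J1 runs 1 units, time = 7
  J2 runs 2 units, time = 9
  J3 runs 2 units, time = 11
  J2 runs 1 units, time = 12
  J3 runs 2 units, time = 14
  J3 runs 2 units, time = 16
  J3 runs 2 units, time = 18
  J3 runs 2 units, time = 20
  J3 runs 2 units, time = 22
  J3 runs 1 units, time = 23
Finish times: [7, 12, 23]
Average turnaround = 42/3 = 14.0

14.0


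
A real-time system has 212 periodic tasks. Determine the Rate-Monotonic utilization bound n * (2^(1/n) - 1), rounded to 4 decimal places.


Compute 2^(1/212) = 1.0032749130
Subtract 1: 1.0032749130 - 1 = 0.0032749130
Multiply by n: 212 * 0.0032749130 = 0.6942815560
Round to 4 dp: 0.6943

0.6943
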